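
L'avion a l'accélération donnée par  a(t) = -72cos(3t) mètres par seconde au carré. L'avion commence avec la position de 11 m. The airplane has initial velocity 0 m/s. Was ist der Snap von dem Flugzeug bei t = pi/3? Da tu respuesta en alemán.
Um dies zu lösen, müssen wir 2 Ableitungen unserer Gleichung für die Beschleunigung a(t) = -72·cos(3·t) nehmen. Durch Ableiten von der Beschleunigung erhalten wir den Ruck: j(t) = 216·sin(3·t). Mit d/dt von j(t) finden wir s(t) = 648·cos(3·t). Aus der Gleichung für den Snap s(t) = 648·cos(3·t), setzen wir t = pi/3 ein und erhalten s = -648.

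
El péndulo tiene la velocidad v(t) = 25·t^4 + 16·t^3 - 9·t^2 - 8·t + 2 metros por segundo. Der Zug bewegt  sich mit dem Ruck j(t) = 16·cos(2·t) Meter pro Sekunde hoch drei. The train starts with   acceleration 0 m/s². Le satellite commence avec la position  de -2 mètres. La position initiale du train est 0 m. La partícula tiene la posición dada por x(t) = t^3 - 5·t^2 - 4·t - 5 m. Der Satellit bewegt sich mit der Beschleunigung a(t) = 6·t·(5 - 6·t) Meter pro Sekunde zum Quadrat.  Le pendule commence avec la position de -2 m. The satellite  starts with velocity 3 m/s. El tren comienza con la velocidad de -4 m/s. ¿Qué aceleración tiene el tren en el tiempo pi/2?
Debemos encontrar la integral de nuestra ecuación de la sacudida j(t) = 16·cos(2·t) 1 vez. La antiderivada de la sacudida es la aceleración. Usando a(0) = 0, obtenemos a(t) = 8·sin(2·t). Tenemos la aceleración a(t) = 8·sin(2·t). Sustituyendo t = pi/2: a(pi/2) = 0.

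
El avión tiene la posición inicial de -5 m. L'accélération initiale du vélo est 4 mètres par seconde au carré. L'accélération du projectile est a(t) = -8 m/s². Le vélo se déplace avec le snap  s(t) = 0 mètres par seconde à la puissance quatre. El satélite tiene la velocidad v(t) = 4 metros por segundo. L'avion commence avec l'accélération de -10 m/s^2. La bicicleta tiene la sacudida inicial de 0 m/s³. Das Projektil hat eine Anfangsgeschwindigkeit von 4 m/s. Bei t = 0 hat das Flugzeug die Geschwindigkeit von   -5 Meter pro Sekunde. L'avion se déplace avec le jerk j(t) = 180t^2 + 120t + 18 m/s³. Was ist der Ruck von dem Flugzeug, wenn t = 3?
Mit j(t) = 180·t^2 + 120·t + 18 und Einsetzen von t = 3, finden wir j = 1998.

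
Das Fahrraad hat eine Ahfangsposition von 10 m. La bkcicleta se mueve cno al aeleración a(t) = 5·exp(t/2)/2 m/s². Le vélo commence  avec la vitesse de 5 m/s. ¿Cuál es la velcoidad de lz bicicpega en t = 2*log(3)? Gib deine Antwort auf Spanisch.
Partiendo de la aceleración a(t) = 5·exp(t/2)/2, tomamos 1 antiderivada. La antiderivada de la aceleración es la velocidad. Usando v(0) = 5, obtenemos v(t) = 5·exp(t/2). Tenemos la velocidad v(t) = 5·exp(t/2). Sustituyendo t = 2*log(3): v(2*log(3)) = 15.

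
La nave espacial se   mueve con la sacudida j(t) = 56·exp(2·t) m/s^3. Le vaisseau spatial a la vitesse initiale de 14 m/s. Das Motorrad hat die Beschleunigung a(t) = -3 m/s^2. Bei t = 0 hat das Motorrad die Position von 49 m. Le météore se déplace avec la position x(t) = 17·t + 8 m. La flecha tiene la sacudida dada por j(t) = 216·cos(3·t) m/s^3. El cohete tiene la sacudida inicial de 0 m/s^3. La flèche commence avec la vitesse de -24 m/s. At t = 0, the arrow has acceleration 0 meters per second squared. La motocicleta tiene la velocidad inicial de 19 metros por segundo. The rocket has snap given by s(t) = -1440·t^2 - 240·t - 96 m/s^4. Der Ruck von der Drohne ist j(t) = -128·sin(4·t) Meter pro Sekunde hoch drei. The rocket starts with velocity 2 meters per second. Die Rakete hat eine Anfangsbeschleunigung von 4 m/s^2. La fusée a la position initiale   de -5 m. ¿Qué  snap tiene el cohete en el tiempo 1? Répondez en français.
Nous avons le snap s(t) = -1440·t^2 - 240·t - 96. En substituant t = 1: s(1) = -1776.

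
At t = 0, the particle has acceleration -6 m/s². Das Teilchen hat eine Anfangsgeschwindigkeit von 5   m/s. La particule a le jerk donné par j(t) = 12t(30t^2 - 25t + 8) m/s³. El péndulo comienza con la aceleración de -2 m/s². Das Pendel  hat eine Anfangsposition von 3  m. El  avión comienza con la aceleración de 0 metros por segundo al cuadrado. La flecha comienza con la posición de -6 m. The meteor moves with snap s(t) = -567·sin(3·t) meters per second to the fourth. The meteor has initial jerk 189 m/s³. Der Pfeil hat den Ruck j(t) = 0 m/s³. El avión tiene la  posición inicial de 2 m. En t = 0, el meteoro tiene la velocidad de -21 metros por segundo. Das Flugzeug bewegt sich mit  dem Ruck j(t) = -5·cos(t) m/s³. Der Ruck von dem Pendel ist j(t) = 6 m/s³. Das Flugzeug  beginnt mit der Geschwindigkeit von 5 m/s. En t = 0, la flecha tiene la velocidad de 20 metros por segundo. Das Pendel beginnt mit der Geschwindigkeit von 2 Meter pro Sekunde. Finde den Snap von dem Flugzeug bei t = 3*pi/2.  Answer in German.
Ausgehend von dem Ruck j(t) = -5·cos(t), nehmen wir 1 Ableitung. Mit d/dt von j(t) finden wir s(t) = 5·sin(t). Mit s(t) = 5·sin(t) und Einsetzen von t = 3*pi/2, finden wir s = -5.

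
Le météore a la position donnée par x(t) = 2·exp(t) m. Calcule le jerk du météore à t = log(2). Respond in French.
Nous devons dériver notre équation de la position x(t) = 2·exp(t) 3 fois. En dérivant la position, nous obtenons la vitesse: v(t) = 2·exp(t). En prenant d/dt de v(t), nous trouvons a(t) = 2·exp(t). En dérivant l'accélération, nous obtenons le jerk: j(t) = 2·exp(t). De l'équation du jerk j(t) = 2·exp(t), nous substituons t = log(2) pour obtenir j = 4.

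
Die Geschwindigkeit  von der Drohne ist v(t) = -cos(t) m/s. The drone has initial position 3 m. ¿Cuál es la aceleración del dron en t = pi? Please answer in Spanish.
Debemos derivar nuestra ecuación de la velocidad v(t) = -cos(t) 1 vez. Tomando d/dt de v(t), encontramos a(t) = sin(t). Usando a(t) = sin(t) y sustituyendo t = pi, encontramos a = 0.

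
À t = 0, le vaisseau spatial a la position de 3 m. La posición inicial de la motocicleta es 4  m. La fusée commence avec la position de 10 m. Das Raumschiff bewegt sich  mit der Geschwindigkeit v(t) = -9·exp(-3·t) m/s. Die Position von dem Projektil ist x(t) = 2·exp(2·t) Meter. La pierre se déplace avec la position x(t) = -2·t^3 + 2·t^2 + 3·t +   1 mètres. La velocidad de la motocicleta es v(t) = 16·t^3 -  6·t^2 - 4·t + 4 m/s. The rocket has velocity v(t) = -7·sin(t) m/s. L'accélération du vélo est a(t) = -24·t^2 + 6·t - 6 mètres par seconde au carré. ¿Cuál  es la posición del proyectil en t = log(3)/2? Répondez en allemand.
Wir haben die Position x(t) = 2·exp(2·t). Durch Einsetzen von t = log(3)/2: x(log(3)/2) = 6.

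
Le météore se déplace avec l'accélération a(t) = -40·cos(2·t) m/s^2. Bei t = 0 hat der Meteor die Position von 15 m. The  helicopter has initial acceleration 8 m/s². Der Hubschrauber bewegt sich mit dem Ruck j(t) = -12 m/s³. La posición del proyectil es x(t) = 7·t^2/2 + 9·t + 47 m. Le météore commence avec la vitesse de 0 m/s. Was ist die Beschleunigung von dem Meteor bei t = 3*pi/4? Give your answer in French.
Nous avons l'accélération a(t) = -40·cos(2·t). En substituant t = 3*pi/4: a(3*pi/4) = 0.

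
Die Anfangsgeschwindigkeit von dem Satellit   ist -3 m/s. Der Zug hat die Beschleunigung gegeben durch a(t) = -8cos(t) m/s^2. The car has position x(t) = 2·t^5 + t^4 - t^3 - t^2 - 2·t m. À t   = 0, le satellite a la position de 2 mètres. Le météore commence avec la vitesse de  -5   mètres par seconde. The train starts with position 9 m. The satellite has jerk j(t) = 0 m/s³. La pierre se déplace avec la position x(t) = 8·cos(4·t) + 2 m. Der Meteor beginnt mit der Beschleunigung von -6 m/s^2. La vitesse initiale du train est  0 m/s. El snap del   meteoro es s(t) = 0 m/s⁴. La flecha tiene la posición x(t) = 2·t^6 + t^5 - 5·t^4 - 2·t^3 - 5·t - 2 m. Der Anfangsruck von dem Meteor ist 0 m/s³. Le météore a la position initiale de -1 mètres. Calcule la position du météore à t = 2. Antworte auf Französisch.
Nous devons intégrer notre équation du snap s(t) = 0 4 fois. En intégrant le snap et en utilisant la condition initiale j(0) = 0, nous obtenons j(t) = 0. L'intégrale du jerk est l'accélération. En utilisant a(0) = -6, nous obtenons a(t) = -6. En prenant ∫a(t)dt et en appliquant v(0) = -5, nous trouvons v(t) = -6·t - 5. La primitive de la vitesse, avec x(0) = -1, donne la position: x(t) = -3·t^2 - 5·t - 1. En utilisant x(t) = -3·t^2 - 5·t - 1 et en substituant t = 2, nous trouvons x = -23.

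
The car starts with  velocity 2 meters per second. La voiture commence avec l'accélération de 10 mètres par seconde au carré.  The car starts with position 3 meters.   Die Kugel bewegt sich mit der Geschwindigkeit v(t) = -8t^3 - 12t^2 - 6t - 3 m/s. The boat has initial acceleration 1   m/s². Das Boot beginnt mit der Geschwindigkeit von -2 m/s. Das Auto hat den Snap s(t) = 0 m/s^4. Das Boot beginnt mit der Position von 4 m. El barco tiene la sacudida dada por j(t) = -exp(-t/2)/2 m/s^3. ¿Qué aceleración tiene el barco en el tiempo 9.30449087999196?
Partiendo de la sacudida j(t) = -exp(-t/2)/2, tomamos 1 integral. Tomando ∫j(t)dt y aplicando a(0) = 1, encontramos a(t) = exp(-t/2). Tenemos la aceleración a(t) = exp(-t/2). Sustituyendo t = 9.30449087999196: a(9.30449087999196) = 0.00954015601391336.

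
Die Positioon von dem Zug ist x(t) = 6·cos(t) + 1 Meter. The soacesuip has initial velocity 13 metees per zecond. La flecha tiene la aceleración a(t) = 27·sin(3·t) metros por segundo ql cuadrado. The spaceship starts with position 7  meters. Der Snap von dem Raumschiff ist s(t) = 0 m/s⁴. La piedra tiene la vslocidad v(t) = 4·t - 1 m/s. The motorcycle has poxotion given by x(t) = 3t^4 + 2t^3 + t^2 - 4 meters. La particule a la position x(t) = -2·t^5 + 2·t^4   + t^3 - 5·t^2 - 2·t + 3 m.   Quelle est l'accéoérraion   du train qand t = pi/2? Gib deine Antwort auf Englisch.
To solve this, we need to take 2 derivatives of our position equation x(t) = 6·cos(t) + 1. Differentiating position, we get velocity: v(t) = -6·sin(t). The derivative of velocity gives acceleration: a(t) = -6·cos(t). From the given acceleration equation a(t) = -6·cos(t), we substitute t = pi/2 to get a = 0.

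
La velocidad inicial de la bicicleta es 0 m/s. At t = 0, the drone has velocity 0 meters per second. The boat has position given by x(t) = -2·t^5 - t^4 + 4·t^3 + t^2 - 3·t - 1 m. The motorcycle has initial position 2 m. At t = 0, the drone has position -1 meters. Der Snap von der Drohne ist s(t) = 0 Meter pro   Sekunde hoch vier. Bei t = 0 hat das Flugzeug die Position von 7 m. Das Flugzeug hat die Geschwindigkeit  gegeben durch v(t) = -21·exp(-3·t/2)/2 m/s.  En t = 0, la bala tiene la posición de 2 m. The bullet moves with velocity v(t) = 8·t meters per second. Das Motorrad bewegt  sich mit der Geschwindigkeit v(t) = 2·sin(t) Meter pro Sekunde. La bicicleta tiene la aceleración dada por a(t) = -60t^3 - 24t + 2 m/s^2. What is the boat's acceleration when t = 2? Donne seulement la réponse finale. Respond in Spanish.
La aceleración en t = 2 es a = -318.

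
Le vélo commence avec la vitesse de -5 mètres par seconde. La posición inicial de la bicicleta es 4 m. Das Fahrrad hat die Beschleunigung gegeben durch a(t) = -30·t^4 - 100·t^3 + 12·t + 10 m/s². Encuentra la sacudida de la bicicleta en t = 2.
Para resolver esto, necesitamos tomar 1 derivada de nuestra ecuación de la aceleración a(t) = -30·t^4 - 100·t^3 + 12·t + 10. Derivando la aceleración, obtenemos la sacudida: j(t) = -120·t^3 - 300·t^2 + 12. De la ecuación de la sacudida j(t) = -120·t^3 - 300·t^2 + 12, sustituimos t = 2 para obtener j = -2148.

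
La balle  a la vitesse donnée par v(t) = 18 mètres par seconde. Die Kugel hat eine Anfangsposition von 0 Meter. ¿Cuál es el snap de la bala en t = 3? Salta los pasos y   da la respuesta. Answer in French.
s(3) = 0.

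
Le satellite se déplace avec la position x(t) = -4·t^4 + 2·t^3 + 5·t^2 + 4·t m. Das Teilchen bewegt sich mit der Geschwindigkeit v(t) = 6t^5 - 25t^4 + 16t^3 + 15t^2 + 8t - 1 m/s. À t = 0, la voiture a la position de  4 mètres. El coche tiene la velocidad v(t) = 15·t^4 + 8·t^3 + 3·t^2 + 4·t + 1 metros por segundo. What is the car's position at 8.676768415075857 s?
To find the answer, we compute 1 antiderivative of v(t) = 15·t^4 + 8·t^3 + 3·t^2 + 4·t + 1. Finding the antiderivative of v(t) and using x(0) = 4: x(t) = 3·t^5 + 2·t^4 + t^3 + 2·t^2 + t + 4. Using x(t) = 3·t^5 + 2·t^4 + t^3 + 2·t^2 + t + 4 and substituting t = 8.676768415075857, we find x = 159693.060058839.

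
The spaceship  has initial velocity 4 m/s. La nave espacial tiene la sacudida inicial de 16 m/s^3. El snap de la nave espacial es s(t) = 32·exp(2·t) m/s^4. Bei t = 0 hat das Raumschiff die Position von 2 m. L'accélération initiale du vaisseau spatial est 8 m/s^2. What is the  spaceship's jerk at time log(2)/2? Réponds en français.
Nous devons intégrer notre équation du snap s(t) = 32·exp(2·t) 1 fois. En intégrant le snap et en utilisant la condition initiale j(0) = 16, nous obtenons j(t) = 16·exp(2·t). En utilisant j(t) = 16·exp(2·t) et en substituant t = log(2)/2, nous trouvons j = 32.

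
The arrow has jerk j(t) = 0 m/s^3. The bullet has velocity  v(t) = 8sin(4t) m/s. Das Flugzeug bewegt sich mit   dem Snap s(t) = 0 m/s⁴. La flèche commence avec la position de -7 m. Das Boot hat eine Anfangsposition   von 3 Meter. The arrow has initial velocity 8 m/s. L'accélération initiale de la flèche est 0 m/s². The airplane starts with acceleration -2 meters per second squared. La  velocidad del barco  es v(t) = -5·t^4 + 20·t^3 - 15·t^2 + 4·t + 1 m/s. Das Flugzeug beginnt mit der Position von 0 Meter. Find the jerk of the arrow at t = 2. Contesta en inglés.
From the given jerk equation j(t) = 0, we substitute t = 2 to get j = 0.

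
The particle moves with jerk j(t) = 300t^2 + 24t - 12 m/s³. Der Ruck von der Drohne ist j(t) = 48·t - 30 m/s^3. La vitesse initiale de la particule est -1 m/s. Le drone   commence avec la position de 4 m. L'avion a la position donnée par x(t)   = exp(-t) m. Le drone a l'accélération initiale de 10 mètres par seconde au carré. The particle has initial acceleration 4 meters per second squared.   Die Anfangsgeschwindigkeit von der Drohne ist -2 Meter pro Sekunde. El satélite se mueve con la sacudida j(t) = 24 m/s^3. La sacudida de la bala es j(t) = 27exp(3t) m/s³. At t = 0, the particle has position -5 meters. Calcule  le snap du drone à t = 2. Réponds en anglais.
Starting from jerk j(t) = 48·t - 30, we take 1 derivative. Taking d/dt of j(t), we find s(t) = 48. We have snap s(t) = 48. Substituting t = 2: s(2) = 48.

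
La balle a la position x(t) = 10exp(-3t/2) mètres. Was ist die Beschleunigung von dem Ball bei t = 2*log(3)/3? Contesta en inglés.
We must differentiate our position equation x(t) = 10·exp(-3·t/2) 2 times. The derivative of position gives velocity: v(t) = -15·exp(-3·t/2). The derivative of velocity gives acceleration: a(t) = 45·exp(-3·t/2)/2. From the given acceleration equation a(t) = 45·exp(-3·t/2)/2, we substitute t = 2*log(3)/3 to get a = 15/2.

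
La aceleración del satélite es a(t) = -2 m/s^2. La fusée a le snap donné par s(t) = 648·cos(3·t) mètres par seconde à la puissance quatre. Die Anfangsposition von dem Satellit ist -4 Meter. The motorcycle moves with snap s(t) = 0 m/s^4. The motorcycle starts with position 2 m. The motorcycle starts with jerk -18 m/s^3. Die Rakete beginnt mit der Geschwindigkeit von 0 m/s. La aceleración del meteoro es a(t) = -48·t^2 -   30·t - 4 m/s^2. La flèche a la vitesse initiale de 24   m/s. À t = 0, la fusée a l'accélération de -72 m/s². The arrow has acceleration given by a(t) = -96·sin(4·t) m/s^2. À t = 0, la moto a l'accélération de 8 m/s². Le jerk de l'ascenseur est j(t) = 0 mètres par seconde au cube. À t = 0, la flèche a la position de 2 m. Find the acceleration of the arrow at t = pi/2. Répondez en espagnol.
De la ecuación de la aceleración a(t) = -96·sin(4·t), sustituimos t = pi/2 para obtener a = 0.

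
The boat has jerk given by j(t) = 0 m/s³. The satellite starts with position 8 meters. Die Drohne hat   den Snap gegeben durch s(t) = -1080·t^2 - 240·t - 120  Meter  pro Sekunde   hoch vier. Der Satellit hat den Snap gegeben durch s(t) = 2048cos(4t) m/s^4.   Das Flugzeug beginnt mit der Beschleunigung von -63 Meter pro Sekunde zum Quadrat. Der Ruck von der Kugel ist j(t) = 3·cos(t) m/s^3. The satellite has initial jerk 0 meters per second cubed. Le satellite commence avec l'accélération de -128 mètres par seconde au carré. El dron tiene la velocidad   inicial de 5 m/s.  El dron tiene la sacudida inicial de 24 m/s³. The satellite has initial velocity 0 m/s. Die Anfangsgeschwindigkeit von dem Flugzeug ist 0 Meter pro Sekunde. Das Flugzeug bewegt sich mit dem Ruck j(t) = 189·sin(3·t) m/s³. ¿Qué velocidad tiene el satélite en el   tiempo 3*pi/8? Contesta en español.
Partiendo del snap s(t) = 2048·cos(4·t), tomamos 3 antiderivadas. Integrando el snap y usando la condición inicial j(0) = 0, obtenemos j(t) = 512·sin(4·t). La antiderivada de la sacudida es la aceleración. Usando a(0) = -128, obtenemos a(t) = -128·cos(4·t). La antiderivada de la aceleración es la velocidad. Usando v(0) = 0, obtenemos v(t) = -32·sin(4·t). Tenemos la velocidad v(t) = -32·sin(4·t). Sustituyendo t = 3*pi/8: v(3*pi/8) = 32.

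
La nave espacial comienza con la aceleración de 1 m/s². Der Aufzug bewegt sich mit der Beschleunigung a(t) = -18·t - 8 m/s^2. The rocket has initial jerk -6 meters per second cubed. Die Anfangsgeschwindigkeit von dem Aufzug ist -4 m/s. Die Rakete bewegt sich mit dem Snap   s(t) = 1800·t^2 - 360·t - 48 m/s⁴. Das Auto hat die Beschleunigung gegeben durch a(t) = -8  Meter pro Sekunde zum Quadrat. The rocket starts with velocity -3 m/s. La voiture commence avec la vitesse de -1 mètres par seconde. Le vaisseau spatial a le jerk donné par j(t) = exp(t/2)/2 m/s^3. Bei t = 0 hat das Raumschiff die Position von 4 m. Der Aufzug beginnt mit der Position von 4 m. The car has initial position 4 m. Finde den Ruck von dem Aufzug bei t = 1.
Um dies zu lösen, müssen wir 1 Ableitung unserer Gleichung für die Beschleunigung a(t) = -18·t - 8 nehmen. Durch Ableiten von der Beschleunigung erhalten wir den Ruck: j(t) = -18. Aus der Gleichung für den Ruck j(t) = -18, setzen wir t = 1 ein und erhalten j = -18.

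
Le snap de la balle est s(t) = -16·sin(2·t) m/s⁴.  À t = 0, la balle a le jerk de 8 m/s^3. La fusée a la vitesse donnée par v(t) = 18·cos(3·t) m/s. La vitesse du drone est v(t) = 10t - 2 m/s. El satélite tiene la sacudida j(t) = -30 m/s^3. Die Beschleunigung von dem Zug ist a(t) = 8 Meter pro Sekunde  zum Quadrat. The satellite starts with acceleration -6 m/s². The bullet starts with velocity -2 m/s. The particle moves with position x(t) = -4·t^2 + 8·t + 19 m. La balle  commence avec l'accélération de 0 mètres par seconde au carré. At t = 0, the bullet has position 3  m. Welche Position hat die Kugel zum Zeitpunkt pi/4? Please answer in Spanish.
Debemos encontrar la antiderivada de nuestra ecuación del snap s(t) = -16·sin(2·t) 4 veces. La integral del snap es la sacudida. Usando j(0) = 8, obtenemos j(t) = 8·cos(2·t). Tomando ∫j(t)dt y aplicando a(0) = 0, encontramos a(t) = 4·sin(2·t). La integral de la aceleración es la velocidad. Usando v(0) = -2, obtenemos v(t) = -2·cos(2·t). La antiderivada de la velocidad, con x(0) = 3, da la posición: x(t) = 3 - sin(2·t). De la ecuación de la posición x(t) = 3 - sin(2·t), sustituimos t = pi/4 para obtener x = 2.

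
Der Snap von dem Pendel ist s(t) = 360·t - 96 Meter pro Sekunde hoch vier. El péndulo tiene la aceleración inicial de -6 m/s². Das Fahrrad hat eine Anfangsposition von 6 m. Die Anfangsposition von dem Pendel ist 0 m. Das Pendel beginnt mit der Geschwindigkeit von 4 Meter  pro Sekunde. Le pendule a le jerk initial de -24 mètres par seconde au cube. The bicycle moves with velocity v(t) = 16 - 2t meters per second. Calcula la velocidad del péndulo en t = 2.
Necesitamos integrar nuestra ecuación del snap s(t) = 360·t - 96 3 veces. Tomando ∫s(t)dt y aplicando j(0) = -24, encontramos j(t) = 180·t^2 - 96·t - 24. Tomando ∫j(t)dt y aplicando a(0) = -6, encontramos a(t) = 60·t^3 - 48·t^2 - 24·t - 6. La antiderivada de la aceleración es la velocidad. Usando v(0) = 4, obtenemos v(t) = 15·t^4 - 16·t^3 - 12·t^2 - 6·t + 4. Usando v(t) = 15·t^4 - 16·t^3 - 12·t^2 - 6·t + 4 y sustituyendo t = 2, encontramos v = 56.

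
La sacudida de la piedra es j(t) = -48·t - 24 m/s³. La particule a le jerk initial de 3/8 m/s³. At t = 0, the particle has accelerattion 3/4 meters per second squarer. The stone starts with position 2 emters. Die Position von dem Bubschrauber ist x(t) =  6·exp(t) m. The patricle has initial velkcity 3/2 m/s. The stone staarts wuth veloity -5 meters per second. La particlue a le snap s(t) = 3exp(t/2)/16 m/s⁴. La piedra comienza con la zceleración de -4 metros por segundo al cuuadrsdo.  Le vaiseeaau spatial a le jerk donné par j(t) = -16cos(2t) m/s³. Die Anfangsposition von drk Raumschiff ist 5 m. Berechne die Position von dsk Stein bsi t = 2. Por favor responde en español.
Partiendo de la sacudida j(t) = -48·t - 24, tomamos 3 antiderivadas. La integral de la sacudida es la aceleración. Usando a(0) = -4, obtenemos a(t) = -24·t^2 - 24·t - 4. Tomando ∫a(t)dt y aplicando v(0) = -5, encontramos v(t) = -8·t^3 - 12·t^2 - 4·t - 5. La antiderivada de la velocidad, con x(0) = 2, da la posición: x(t) = -2·t^4 - 4·t^3 - 2·t^2 - 5·t + 2. Tenemos la posición x(t) = -2·t^4 - 4·t^3 - 2·t^2 - 5·t + 2. Sustituyendo t = 2: x(2) = -80.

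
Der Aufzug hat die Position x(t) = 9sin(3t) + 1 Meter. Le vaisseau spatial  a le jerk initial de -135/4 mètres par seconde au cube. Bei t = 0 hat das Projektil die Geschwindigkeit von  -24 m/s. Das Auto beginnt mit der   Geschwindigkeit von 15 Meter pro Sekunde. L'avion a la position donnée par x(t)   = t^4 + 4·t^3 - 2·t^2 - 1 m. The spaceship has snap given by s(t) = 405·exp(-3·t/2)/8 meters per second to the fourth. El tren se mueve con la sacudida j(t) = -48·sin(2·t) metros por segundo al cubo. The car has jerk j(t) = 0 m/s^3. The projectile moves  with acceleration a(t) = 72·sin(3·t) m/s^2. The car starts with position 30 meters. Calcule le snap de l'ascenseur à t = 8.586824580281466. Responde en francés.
Pour résoudre ceci, nous devons prendre 4 dérivées de notre équation de la position x(t) = 9·sin(3·t) + 1. En dérivant la position, nous obtenons la vitesse: v(t) = 27·cos(3·t). La dérivée de la vitesse donne l'accélération: a(t) = -81·sin(3·t). La dérivée de l'accélération donne le jerk: j(t) = -243·cos(3·t). En prenant d/dt de j(t), nous trouvons s(t) = 729·sin(3·t). En utilisant s(t) = 729·sin(3·t) et en substituant t = 8.586824580281466, nous trouvons s = 428.149757193609.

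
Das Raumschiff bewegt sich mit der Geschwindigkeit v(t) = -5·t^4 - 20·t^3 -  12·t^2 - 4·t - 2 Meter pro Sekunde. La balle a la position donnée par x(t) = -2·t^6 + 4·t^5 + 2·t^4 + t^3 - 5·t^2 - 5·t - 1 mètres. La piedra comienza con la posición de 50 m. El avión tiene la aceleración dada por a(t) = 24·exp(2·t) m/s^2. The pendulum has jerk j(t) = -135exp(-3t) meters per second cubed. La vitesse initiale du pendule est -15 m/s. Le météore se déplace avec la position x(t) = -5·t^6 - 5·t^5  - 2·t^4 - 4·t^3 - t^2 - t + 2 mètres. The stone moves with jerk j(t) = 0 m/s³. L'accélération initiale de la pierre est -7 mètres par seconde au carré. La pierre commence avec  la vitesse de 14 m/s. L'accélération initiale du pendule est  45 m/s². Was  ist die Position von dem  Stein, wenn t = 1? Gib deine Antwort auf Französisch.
Nous devons trouver la primitive de notre équation du jerk j(t) = 0 3 fois. L'intégrale du jerk est l'accélération. En utilisant a(0) = -7, nous obtenons a(t) = -7. En prenant ∫a(t)dt et en appliquant v(0) = 14, nous trouvons v(t) = 14 - 7·t. En prenant ∫v(t)dt et en appliquant x(0) = 50, nous trouvons x(t) = -7·t^2/2 + 14·t + 50. En utilisant x(t) = -7·t^2/2 + 14·t + 50 et en substituant t = 1, nous trouvons x = 121/2.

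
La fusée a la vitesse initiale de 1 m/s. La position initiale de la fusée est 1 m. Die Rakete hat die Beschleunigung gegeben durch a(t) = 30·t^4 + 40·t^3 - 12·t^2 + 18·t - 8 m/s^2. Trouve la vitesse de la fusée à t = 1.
Nous devons trouver la primitive de notre équation de l'accélération a(t) = 30·t^4 + 40·t^3 - 12·t^2 + 18·t - 8 1 fois. L'intégrale de l'accélération est la vitesse. En utilisant v(0) = 1, nous obtenons v(t) = 6·t^5 + 10·t^4 - 4·t^3 + 9·t^2 - 8·t + 1. De l'équation de la vitesse v(t) = 6·t^5 + 10·t^4 - 4·t^3 + 9·t^2 - 8·t + 1, nous substituons t = 1 pour obtenir v = 14.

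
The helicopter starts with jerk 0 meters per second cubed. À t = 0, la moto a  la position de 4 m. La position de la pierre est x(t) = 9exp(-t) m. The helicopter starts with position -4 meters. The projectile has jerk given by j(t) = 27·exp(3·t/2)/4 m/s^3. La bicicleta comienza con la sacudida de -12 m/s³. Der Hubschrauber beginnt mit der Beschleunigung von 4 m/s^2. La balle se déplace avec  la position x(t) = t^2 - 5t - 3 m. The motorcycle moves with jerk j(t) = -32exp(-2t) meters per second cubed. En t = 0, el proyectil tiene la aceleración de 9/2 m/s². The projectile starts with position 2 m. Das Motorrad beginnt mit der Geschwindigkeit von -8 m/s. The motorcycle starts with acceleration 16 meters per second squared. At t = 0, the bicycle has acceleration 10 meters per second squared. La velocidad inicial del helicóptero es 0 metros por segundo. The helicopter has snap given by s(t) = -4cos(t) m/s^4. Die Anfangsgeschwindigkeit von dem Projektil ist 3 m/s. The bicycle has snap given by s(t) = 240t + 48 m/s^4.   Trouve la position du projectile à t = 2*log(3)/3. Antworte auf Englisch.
We must find the integral of our jerk equation j(t) = 27·exp(3·t/2)/4 3 times. Integrating jerk and using the initial condition a(0) = 9/2, we get a(t) = 9·exp(3·t/2)/2. Finding the integral of a(t) and using v(0) = 3: v(t) = 3·exp(3·t/2). Taking ∫v(t)dt and applying x(0) = 2, we find x(t) = 2·exp(3·t/2). We have position x(t) = 2·exp(3·t/2). Substituting t = 2*log(3)/3: x(2*log(3)/3) = 6.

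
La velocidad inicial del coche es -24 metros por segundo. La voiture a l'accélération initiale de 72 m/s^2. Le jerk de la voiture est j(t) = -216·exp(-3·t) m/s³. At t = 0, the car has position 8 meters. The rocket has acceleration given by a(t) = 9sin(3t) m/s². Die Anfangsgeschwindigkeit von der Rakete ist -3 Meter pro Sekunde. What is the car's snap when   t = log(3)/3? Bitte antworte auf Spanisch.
Debemos derivar nuestra ecuación de la sacudida j(t) = -216·exp(-3·t) 1 vez. Tomando d/dt de j(t), encontramos s(t) = 648·exp(-3·t). De la ecuación del snap s(t) = 648·exp(-3·t), sustituimos t = log(3)/3 para obtener s = 216.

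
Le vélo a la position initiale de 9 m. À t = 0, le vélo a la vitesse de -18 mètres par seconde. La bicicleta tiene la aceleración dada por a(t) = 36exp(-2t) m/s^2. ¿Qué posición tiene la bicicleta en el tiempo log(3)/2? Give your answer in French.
Nous devons intégrer notre équation de l'accélération a(t) = 36·exp(-2·t) 2 fois. En intégrant l'accélération et en utilisant la condition initiale v(0) = -18, nous obtenons v(t) = -18·exp(-2·t). L'intégrale de la vitesse, avec x(0) = 9, donne la position: x(t) = 9·exp(-2·t). De l'équation de la position x(t) = 9·exp(-2·t), nous substituons t = log(3)/2 pour obtenir x = 3.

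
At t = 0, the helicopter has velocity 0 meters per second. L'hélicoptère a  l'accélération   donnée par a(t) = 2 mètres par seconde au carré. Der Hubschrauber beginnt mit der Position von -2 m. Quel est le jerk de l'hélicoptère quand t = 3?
Pour résoudre ceci, nous devons prendre 1 dérivée de notre équation de l'accélération a(t) = 2. En dérivant l'accélération, nous obtenons le jerk: j(t) = 0. De l'équation du jerk j(t) = 0, nous substituons t = 3 pour obtenir j = 0.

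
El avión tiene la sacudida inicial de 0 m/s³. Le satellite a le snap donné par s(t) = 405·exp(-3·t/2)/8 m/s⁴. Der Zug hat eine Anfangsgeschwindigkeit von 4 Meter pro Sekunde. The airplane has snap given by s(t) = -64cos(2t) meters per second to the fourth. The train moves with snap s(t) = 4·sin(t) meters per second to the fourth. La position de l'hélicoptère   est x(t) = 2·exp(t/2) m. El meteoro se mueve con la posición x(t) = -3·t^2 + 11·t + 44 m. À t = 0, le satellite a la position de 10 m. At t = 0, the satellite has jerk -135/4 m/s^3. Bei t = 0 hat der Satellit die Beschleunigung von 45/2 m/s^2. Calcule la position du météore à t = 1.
Nous avons la position x(t) = -3·t^2 + 11·t + 44. En substituant t = 1: x(1) = 52.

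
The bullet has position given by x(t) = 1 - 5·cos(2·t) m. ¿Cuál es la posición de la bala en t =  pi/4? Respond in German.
Wir haben die Position x(t) = 1 - 5·cos(2·t). Durch Einsetzen von t = pi/4: x(pi/4) = 1.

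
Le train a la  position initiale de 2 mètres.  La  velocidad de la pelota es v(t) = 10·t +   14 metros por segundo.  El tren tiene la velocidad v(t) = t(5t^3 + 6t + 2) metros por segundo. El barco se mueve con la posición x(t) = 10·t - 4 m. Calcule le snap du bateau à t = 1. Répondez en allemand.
Wir müssen unsere Gleichung für die Position x(t) = 10·t - 4 4-mal ableiten. Durch Ableiten von der Position erhalten wir die Geschwindigkeit: v(t) = 10. Die Ableitung von der Geschwindigkeit ergibt die Beschleunigung: a(t) = 0. Die Ableitung von der Beschleunigung ergibt den Ruck: j(t) = 0. Die Ableitung von dem Ruck ergibt den Snap: s(t) = 0. Wir haben den Snap s(t) = 0. Durch Einsetzen von t = 1: s(1) = 0.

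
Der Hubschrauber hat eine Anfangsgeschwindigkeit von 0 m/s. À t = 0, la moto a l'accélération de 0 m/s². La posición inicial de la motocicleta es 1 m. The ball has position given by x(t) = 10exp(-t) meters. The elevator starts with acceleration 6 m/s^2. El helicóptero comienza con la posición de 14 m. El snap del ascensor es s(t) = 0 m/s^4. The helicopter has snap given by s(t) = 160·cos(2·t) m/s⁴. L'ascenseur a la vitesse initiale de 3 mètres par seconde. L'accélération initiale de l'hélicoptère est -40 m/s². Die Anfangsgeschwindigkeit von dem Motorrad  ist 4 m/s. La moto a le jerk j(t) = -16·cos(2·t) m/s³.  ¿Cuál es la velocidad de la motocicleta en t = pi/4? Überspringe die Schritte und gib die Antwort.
La velocidad en t = pi/4 es v = 0.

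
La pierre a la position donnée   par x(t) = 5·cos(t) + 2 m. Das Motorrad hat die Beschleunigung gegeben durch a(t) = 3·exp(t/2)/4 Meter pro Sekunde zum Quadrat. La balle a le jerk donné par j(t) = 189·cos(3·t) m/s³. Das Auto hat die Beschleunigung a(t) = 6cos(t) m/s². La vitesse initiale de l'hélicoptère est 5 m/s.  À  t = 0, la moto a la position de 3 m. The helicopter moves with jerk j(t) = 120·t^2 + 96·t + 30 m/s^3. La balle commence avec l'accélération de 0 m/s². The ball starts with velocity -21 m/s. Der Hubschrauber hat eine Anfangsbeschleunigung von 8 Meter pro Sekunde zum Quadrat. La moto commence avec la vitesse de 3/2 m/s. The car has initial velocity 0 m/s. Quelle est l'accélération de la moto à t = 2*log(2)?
En utilisant a(t) = 3·exp(t/2)/4 et en substituant t = 2*log(2), nous trouvons a = 3/2.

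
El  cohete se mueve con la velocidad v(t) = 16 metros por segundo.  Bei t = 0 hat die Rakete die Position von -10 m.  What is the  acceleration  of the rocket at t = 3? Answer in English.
To solve this, we need to take 1 derivative of our velocity equation v(t) = 16. Differentiating velocity, we get acceleration: a(t) = 0. We have acceleration a(t) = 0. Substituting t = 3: a(3) = 0.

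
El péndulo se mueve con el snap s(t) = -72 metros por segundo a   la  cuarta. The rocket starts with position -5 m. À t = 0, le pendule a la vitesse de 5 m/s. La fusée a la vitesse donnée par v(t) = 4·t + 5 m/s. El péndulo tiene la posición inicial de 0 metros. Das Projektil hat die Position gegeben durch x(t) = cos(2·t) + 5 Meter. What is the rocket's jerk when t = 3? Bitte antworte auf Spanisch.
Debemos derivar nuestra ecuación de la velocidad v(t) = 4·t + 5 2 veces. Tomando d/dt de v(t), encontramos a(t) = 4. Tomando d/dt de a(t), encontramos j(t) = 0. De la ecuación de la sacudida j(t) = 0, sustituimos t = 3 para obtener j = 0.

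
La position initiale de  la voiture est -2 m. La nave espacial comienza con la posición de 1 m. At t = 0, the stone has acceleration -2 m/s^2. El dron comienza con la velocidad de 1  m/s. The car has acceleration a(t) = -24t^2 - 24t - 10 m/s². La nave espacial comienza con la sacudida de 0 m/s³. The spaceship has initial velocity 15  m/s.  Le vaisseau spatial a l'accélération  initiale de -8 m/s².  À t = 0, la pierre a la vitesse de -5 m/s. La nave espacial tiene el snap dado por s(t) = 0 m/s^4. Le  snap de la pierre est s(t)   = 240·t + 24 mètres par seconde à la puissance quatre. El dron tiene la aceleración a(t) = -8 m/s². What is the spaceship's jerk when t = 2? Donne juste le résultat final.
j(2) = 0.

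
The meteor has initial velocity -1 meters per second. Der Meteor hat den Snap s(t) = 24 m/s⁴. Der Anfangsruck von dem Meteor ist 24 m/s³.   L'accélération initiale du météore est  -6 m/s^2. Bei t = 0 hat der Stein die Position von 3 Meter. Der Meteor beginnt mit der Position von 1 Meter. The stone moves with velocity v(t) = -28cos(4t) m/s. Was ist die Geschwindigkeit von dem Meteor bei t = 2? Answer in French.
En partant du snap s(t) = 24, nous prenons 3 primitives. L'intégrale du snap est le jerk. En utilisant j(0) = 24, nous obtenons j(t) = 24·t + 24. L'intégrale du jerk est l'accélération. En utilisant a(0) = -6, nous obtenons a(t) = 12·t^2 + 24·t - 6. En intégrant l'accélération et en utilisant la condition initiale v(0) = -1, nous obtenons v(t) = 4·t^3 + 12·t^2 - 6·t - 1. Nous avons la vitesse v(t) = 4·t^3 + 12·t^2 - 6·t - 1. En substituant t = 2: v(2) = 67.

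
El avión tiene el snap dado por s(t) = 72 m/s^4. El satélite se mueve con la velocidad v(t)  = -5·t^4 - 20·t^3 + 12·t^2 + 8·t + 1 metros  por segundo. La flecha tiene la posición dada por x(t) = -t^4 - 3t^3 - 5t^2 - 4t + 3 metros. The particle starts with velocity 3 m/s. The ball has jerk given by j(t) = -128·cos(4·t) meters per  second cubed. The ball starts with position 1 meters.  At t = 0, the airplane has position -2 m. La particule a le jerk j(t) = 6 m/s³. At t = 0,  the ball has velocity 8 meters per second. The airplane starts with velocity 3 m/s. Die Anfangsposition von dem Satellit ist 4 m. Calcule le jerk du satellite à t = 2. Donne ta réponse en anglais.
We must differentiate our velocity equation v(t) = -5·t^4 - 20·t^3 + 12·t^2 + 8·t + 1 2 times. Differentiating velocity, we get acceleration: a(t) = -20·t^3 - 60·t^2 + 24·t + 8. Differentiating acceleration, we get jerk: j(t) = -60·t^2 - 120·t + 24. Using j(t) = -60·t^2 - 120·t + 24 and substituting t = 2, we find j = -456.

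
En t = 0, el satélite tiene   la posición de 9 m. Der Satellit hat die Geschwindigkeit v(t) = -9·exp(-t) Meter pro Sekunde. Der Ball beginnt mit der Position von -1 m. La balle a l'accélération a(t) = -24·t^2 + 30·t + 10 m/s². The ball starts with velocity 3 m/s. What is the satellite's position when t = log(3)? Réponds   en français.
Nous devons trouver l'intégrale de notre équation de la vitesse v(t) = -9·exp(-t) 1 fois. En intégrant la vitesse et en utilisant la condition initiale x(0) = 9, nous obtenons x(t) = 9·exp(-t). Nous avons la position x(t) = 9·exp(-t). En substituant t = log(3): x(log(3)) = 3.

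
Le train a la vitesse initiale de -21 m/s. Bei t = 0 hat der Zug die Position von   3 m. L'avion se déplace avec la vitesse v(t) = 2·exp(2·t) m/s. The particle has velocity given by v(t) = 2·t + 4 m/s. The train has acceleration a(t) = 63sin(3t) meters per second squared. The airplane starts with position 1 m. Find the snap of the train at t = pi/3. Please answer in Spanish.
Partiendo de la aceleración a(t) = 63·sin(3·t), tomamos 2 derivadas. Derivando la aceleración, obtenemos la sacudida: j(t) = 189·cos(3·t). Tomando d/dt de j(t), encontramos s(t) = -567·sin(3·t). Usando s(t) = -567·sin(3·t) y sustituyendo t = pi/3, encontramos s = 0.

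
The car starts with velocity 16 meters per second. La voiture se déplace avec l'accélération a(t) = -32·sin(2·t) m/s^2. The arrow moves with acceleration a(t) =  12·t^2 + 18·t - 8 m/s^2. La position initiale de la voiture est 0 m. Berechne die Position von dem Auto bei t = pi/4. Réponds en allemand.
Ausgehend von der Beschleunigung a(t) = -32·sin(2·t), nehmen wir 2 Stammfunktionen. Mit ∫a(t)dt und Anwendung von v(0) = 16, finden wir v(t) = 16·cos(2·t). Mit ∫v(t)dt und Anwendung von x(0) = 0, finden wir x(t) = 8·sin(2·t). Aus der Gleichung für die Position x(t) = 8·sin(2·t), setzen wir t = pi/4 ein und erhalten x = 8.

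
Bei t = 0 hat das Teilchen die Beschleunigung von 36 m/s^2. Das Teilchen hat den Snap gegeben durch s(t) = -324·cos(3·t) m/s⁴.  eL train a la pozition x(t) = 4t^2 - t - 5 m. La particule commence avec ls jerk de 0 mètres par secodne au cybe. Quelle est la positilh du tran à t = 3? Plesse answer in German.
Mit x(t) = 4·t^2 - t - 5 und Einsetzen von t = 3, finden wir x = 28.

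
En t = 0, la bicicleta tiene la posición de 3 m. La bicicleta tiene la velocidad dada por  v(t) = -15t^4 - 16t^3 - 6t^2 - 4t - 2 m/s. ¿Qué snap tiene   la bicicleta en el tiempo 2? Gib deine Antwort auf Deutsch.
Ausgehend von der Geschwindigkeit v(t) = -15·t^4 - 16·t^3 - 6·t^2 - 4·t - 2, nehmen wir 3 Ableitungen. Mit d/dt von v(t) finden wir a(t) = -60·t^3 - 48·t^2 - 12·t - 4. Durch Ableiten von der Beschleunigung erhalten wir den Ruck: j(t) = -180·t^2 - 96·t - 12. Die Ableitung von dem Ruck ergibt den Snap: s(t) = -360·t - 96. Aus der Gleichung für den Snap s(t) = -360·t - 96, setzen wir t = 2 ein und erhalten s = -816.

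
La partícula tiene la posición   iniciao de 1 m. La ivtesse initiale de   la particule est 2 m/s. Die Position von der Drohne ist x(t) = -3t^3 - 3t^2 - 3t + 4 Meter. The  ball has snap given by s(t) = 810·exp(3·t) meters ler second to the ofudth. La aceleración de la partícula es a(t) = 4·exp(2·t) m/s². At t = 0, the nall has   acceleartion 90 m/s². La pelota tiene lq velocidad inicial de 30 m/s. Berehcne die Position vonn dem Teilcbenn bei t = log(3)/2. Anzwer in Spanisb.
Necesitamos integrar nuestra ecuación de la aceleración a(t) = 4·exp(2·t) 2 veces. La integral de la aceleración, con v(0) = 2, da la velocidad: v(t) = 2·exp(2·t). La antiderivada de la velocidad es la posición. Usando x(0) = 1, obtenemos x(t) = exp(2·t). De la ecuación de la posición x(t) = exp(2·t), sustituimos t = log(3)/2 para obtener x = 3.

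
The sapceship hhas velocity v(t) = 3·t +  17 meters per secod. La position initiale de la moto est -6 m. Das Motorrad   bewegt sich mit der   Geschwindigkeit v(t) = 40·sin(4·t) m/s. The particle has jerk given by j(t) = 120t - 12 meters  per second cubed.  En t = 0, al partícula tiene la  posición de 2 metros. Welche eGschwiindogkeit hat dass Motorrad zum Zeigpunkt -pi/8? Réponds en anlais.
We have velocity v(t) = 40·sin(4·t). Substituting t = -pi/8: v(-pi/8) = -40.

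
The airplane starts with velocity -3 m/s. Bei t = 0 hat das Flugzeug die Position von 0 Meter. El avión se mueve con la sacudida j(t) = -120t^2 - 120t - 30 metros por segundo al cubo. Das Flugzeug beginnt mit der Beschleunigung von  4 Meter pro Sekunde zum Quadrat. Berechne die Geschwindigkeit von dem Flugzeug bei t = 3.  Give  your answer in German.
Wir müssen unsere Gleichung für den Ruck j(t) = -120·t^2 - 120·t - 30 2-mal integrieren. Die Stammfunktion von dem Ruck ist die Beschleunigung. Mit a(0) = 4 erhalten wir a(t) = -40·t^3 - 60·t^2 - 30·t + 4. Das Integral von der Beschleunigung, mit v(0) = -3, ergibt die Geschwindigkeit: v(t) = -10·t^4 - 20·t^3 - 15·t^2 + 4·t - 3. Aus der Gleichung für die Geschwindigkeit v(t) = -10·t^4 - 20·t^3 - 15·t^2 + 4·t - 3, setzen wir t = 3 ein und erhalten v = -1476.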